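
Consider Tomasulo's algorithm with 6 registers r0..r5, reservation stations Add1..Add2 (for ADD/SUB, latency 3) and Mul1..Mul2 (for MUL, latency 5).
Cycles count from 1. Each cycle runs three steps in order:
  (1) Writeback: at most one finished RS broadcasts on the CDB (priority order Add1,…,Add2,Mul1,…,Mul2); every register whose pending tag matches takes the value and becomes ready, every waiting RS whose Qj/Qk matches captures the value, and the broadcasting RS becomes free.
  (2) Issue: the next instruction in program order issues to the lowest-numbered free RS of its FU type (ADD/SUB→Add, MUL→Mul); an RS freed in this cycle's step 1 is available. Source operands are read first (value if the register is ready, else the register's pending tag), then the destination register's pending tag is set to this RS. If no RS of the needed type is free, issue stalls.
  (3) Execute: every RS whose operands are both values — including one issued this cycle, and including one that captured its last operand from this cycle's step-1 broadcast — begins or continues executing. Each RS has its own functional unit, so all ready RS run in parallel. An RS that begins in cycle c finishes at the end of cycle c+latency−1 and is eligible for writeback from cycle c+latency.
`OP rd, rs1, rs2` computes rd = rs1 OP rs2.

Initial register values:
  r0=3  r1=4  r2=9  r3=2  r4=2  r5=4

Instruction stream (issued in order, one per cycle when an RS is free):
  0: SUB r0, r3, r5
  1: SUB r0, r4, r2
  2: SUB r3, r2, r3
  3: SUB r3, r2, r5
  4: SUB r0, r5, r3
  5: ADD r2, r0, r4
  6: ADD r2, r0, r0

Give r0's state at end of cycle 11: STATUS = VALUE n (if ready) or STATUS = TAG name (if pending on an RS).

  c1: issue SUB r0<-Add1  regs: r0:Add1,r1:4,r2:9,r3:2,r4:2,r5:4
  c2: issue SUB r0<-Add2  regs: r0:Add2,r1:4,r2:9,r3:2,r4:2,r5:4
  c3: stall  regs: r0:Add2,r1:4,r2:9,r3:2,r4:2,r5:4
  c4: CDB Add1=-2; issue SUB r3<-Add1  regs: r0:Add2,r1:4,r2:9,r3:Add1,r4:2,r5:4
  c5: CDB Add2=-7; issue SUB r3<-Add2  regs: r0:-7,r1:4,r2:9,r3:Add2,r4:2,r5:4
  c6: stall  regs: r0:-7,r1:4,r2:9,r3:Add2,r4:2,r5:4
  c7: CDB Add1=7; issue SUB r0<-Add1  regs: r0:Add1,r1:4,r2:9,r3:Add2,r4:2,r5:4
  c8: CDB Add2=5; issue ADD r2<-Add2  regs: r0:Add1,r1:4,r2:Add2,r3:5,r4:2,r5:4
  c9: stall  regs: r0:Add1,r1:4,r2:Add2,r3:5,r4:2,r5:4
  c10: stall  regs: r0:Add1,r1:4,r2:Add2,r3:5,r4:2,r5:4
  c11: CDB Add1=-1; issue ADD r2<-Add1  regs: r0:-1,r1:4,r2:Add1,r3:5,r4:2,r5:4

STATUS = VALUE -1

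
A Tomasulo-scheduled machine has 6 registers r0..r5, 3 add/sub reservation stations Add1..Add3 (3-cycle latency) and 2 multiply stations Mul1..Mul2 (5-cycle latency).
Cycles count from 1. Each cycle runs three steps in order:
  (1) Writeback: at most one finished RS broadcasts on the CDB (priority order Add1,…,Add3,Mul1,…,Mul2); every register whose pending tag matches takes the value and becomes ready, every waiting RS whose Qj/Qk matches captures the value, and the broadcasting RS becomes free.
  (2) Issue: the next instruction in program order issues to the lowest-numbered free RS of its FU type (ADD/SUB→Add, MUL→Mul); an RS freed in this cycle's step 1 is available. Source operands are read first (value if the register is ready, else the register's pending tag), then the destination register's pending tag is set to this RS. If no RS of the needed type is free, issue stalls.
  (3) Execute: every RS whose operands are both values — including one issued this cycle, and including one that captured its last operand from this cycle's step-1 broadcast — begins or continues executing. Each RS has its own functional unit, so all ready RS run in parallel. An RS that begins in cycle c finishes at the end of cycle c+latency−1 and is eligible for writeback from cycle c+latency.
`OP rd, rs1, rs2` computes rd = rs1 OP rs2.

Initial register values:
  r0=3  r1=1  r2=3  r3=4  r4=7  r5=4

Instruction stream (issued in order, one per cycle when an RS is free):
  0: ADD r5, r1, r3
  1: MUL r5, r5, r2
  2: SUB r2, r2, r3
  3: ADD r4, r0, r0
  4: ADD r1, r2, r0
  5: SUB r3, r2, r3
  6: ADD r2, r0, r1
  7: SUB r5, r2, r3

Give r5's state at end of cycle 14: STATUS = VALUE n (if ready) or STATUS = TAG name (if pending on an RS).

STATUS = TAG Add2

cycle 1: issue ADD r5<-Add1 // r0:3,r1:1,r2:3,r3:4,r4:7,r5:Add1
cycle 2: issue MUL r5<-Mul1 // r0:3,r1:1,r2:3,r3:4,r4:7,r5:Mul1
cycle 3: issue SUB r2<-Add2 // r0:3,r1:1,r2:Add2,r3:4,r4:7,r5:Mul1
cycle 4: CDB Add1=5; issue ADD r4<-Add1 // r0:3,r1:1,r2:Add2,r3:4,r4:Add1,r5:Mul1
cycle 5: issue ADD r1<-Add3 // r0:3,r1:Add3,r2:Add2,r3:4,r4:Add1,r5:Mul1
cycle 6: CDB Add2=-1; issue SUB r3<-Add2 // r0:3,r1:Add3,r2:-1,r3:Add2,r4:Add1,r5:Mul1
cycle 7: CDB Add1=6; issue ADD r2<-Add1 // r0:3,r1:Add3,r2:Add1,r3:Add2,r4:6,r5:Mul1
cycle 8: stall // r0:3,r1:Add3,r2:Add1,r3:Add2,r4:6,r5:Mul1
cycle 9: CDB Add2=-5; issue SUB r5<-Add2 // r0:3,r1:Add3,r2:Add1,r3:-5,r4:6,r5:Add2
cycle 10: CDB Add3=2 // r0:3,r1:2,r2:Add1,r3:-5,r4:6,r5:Add2
cycle 11: CDB Mul1=15 // r0:3,r1:2,r2:Add1,r3:-5,r4:6,r5:Add2
cycle 12: - // r0:3,r1:2,r2:Add1,r3:-5,r4:6,r5:Add2
cycle 13: CDB Add1=5 // r0:3,r1:2,r2:5,r3:-5,r4:6,r5:Add2
cycle 14: - // r0:3,r1:2,r2:5,r3:-5,r4:6,r5:Add2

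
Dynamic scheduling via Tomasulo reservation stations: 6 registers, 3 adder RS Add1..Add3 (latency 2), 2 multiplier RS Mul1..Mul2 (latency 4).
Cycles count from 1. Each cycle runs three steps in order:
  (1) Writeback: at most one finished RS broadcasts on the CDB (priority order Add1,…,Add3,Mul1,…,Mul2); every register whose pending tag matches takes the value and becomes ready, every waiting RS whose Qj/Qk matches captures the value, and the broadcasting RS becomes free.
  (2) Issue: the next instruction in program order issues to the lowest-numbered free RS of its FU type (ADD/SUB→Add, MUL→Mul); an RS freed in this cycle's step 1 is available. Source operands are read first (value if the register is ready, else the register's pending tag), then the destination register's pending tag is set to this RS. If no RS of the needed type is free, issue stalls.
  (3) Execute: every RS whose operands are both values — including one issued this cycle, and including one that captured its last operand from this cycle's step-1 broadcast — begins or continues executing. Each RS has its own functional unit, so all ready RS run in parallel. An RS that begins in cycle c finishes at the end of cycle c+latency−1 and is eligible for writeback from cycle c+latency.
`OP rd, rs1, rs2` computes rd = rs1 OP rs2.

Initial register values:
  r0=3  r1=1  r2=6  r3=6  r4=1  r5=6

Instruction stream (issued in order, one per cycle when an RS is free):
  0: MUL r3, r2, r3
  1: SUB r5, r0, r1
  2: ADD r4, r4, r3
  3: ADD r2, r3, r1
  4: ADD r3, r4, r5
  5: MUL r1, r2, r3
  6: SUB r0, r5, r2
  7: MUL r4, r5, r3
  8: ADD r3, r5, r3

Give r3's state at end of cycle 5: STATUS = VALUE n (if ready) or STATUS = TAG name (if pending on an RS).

STATUS = TAG Add3

cycle 1: issue MUL r3<-Mul1 // r0:3,r1:1,r2:6,r3:Mul1,r4:1,r5:6
cycle 2: issue SUB r5<-Add1 // r0:3,r1:1,r2:6,r3:Mul1,r4:1,r5:Add1
cycle 3: issue ADD r4<-Add2 // r0:3,r1:1,r2:6,r3:Mul1,r4:Add2,r5:Add1
cycle 4: CDB Add1=2; issue ADD r2<-Add1 // r0:3,r1:1,r2:Add1,r3:Mul1,r4:Add2,r5:2
cycle 5: CDB Mul1=36; issue ADD r3<-Add3 // r0:3,r1:1,r2:Add1,r3:Add3,r4:Add2,r5:2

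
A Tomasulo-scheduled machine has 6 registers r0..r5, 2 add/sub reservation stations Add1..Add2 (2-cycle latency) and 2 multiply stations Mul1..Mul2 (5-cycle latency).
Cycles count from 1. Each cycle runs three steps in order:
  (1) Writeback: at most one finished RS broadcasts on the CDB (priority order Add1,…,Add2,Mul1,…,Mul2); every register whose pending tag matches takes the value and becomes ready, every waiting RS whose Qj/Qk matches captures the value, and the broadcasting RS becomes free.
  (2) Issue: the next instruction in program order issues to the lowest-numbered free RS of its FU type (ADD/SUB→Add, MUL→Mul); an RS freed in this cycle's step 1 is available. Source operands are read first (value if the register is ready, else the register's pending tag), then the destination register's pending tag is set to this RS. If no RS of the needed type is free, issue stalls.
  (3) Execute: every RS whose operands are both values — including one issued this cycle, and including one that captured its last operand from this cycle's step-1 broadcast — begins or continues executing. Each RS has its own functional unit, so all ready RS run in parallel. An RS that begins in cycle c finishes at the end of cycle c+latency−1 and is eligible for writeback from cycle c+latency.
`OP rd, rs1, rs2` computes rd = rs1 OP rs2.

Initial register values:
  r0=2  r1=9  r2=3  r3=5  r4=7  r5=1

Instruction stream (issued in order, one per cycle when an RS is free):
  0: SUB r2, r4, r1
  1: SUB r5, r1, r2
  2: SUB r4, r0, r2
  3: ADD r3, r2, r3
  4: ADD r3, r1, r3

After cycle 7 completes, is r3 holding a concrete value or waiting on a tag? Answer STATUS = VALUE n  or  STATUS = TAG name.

  c1: issue SUB r2<-Add1  regs: r0:2,r1:9,r2:Add1,r3:5,r4:7,r5:1
  c2: issue SUB r5<-Add2  regs: r0:2,r1:9,r2:Add1,r3:5,r4:7,r5:Add2
  c3: CDB Add1=-2; issue SUB r4<-Add1  regs: r0:2,r1:9,r2:-2,r3:5,r4:Add1,r5:Add2
  c4: stall  regs: r0:2,r1:9,r2:-2,r3:5,r4:Add1,r5:Add2
  c5: CDB Add1=4; issue ADD r3<-Add1  regs: r0:2,r1:9,r2:-2,r3:Add1,r4:4,r5:Add2
  c6: CDB Add2=11; issue ADD r3<-Add2  regs: r0:2,r1:9,r2:-2,r3:Add2,r4:4,r5:11
  c7: CDB Add1=3  regs: r0:2,r1:9,r2:-2,r3:Add2,r4:4,r5:11

STATUS = TAG Add2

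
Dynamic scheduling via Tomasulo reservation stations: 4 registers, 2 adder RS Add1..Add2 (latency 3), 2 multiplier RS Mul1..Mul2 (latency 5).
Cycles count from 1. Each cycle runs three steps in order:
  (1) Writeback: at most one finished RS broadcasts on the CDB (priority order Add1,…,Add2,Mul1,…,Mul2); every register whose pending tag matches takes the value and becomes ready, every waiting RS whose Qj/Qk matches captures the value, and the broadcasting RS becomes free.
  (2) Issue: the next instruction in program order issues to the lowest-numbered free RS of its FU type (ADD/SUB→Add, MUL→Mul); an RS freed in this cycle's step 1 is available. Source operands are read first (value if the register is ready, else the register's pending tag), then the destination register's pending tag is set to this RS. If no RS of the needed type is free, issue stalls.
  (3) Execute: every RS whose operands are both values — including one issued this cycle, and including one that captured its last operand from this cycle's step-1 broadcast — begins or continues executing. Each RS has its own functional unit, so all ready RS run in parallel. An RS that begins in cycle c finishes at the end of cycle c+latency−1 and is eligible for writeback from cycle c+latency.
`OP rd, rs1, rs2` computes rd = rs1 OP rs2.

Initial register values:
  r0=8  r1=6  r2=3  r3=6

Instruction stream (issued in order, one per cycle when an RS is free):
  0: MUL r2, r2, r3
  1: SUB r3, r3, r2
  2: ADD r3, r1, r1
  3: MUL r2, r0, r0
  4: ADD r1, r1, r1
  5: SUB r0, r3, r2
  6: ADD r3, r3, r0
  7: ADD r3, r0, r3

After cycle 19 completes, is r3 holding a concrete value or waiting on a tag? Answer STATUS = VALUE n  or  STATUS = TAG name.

STATUS = TAG Add2

cycle 1: issue MUL r2<-Mul1 // r0:8,r1:6,r2:Mul1,r3:6
cycle 2: issue SUB r3<-Add1 // r0:8,r1:6,r2:Mul1,r3:Add1
cycle 3: issue ADD r3<-Add2 // r0:8,r1:6,r2:Mul1,r3:Add2
cycle 4: issue MUL r2<-Mul2 // r0:8,r1:6,r2:Mul2,r3:Add2
cycle 5: stall // r0:8,r1:6,r2:Mul2,r3:Add2
cycle 6: CDB Add2=12; issue ADD r1<-Add2 // r0:8,r1:Add2,r2:Mul2,r3:12
cycle 7: CDB Mul1=18; stall // r0:8,r1:Add2,r2:Mul2,r3:12
cycle 8: stall // r0:8,r1:Add2,r2:Mul2,r3:12
cycle 9: CDB Add2=12; issue SUB r0<-Add2 // r0:Add2,r1:12,r2:Mul2,r3:12
cycle 10: CDB Add1=-12; issue ADD r3<-Add1 // r0:Add2,r1:12,r2:Mul2,r3:Add1
cycle 11: CDB Mul2=64; stall // r0:Add2,r1:12,r2:64,r3:Add1
cycle 12: stall // r0:Add2,r1:12,r2:64,r3:Add1
cycle 13: stall // r0:Add2,r1:12,r2:64,r3:Add1
cycle 14: CDB Add2=-52; issue ADD r3<-Add2 // r0:-52,r1:12,r2:64,r3:Add2
cycle 15: - // r0:-52,r1:12,r2:64,r3:Add2
cycle 16: - // r0:-52,r1:12,r2:64,r3:Add2
cycle 17: CDB Add1=-40 // r0:-52,r1:12,r2:64,r3:Add2
cycle 18: - // r0:-52,r1:12,r2:64,r3:Add2
cycle 19: - // r0:-52,r1:12,r2:64,r3:Add2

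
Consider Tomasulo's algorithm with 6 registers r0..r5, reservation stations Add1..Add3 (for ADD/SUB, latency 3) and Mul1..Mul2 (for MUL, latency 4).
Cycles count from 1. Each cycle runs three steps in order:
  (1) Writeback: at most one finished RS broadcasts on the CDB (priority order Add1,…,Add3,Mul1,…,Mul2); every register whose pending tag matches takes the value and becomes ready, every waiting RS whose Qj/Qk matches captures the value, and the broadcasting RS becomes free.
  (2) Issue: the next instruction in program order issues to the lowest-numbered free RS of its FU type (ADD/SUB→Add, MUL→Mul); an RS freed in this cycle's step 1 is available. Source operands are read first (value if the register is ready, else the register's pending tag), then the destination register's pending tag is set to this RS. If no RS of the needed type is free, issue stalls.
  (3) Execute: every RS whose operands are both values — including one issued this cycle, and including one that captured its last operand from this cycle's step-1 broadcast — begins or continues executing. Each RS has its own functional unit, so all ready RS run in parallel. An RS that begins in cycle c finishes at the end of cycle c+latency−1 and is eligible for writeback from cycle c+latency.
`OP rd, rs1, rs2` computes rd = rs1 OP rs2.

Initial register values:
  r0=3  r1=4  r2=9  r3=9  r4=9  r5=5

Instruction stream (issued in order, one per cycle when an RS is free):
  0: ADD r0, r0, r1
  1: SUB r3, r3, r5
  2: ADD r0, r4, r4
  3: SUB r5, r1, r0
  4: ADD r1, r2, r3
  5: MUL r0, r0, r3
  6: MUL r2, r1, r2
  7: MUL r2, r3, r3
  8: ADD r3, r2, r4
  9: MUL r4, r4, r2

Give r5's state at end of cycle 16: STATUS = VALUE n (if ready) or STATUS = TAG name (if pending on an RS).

STATUS = VALUE -14

cycle 1: issue ADD r0<-Add1 // r0:Add1,r1:4,r2:9,r3:9,r4:9,r5:5
cycle 2: issue SUB r3<-Add2 // r0:Add1,r1:4,r2:9,r3:Add2,r4:9,r5:5
cycle 3: issue ADD r0<-Add3 // r0:Add3,r1:4,r2:9,r3:Add2,r4:9,r5:5
cycle 4: CDB Add1=7; issue SUB r5<-Add1 // r0:Add3,r1:4,r2:9,r3:Add2,r4:9,r5:Add1
cycle 5: CDB Add2=4; issue ADD r1<-Add2 // r0:Add3,r1:Add2,r2:9,r3:4,r4:9,r5:Add1
cycle 6: CDB Add3=18; issue MUL r0<-Mul1 // r0:Mul1,r1:Add2,r2:9,r3:4,r4:9,r5:Add1
cycle 7: issue MUL r2<-Mul2 // r0:Mul1,r1:Add2,r2:Mul2,r3:4,r4:9,r5:Add1
cycle 8: CDB Add2=13; stall // r0:Mul1,r1:13,r2:Mul2,r3:4,r4:9,r5:Add1
cycle 9: CDB Add1=-14; stall // r0:Mul1,r1:13,r2:Mul2,r3:4,r4:9,r5:-14
cycle 10: CDB Mul1=72; issue MUL r2<-Mul1 // r0:72,r1:13,r2:Mul1,r3:4,r4:9,r5:-14
cycle 11: issue ADD r3<-Add1 // r0:72,r1:13,r2:Mul1,r3:Add1,r4:9,r5:-14
cycle 12: CDB Mul2=117; issue MUL r4<-Mul2 // r0:72,r1:13,r2:Mul1,r3:Add1,r4:Mul2,r5:-14
cycle 13: - // r0:72,r1:13,r2:Mul1,r3:Add1,r4:Mul2,r5:-14
cycle 14: CDB Mul1=16 // r0:72,r1:13,r2:16,r3:Add1,r4:Mul2,r5:-14
cycle 15: - // r0:72,r1:13,r2:16,r3:Add1,r4:Mul2,r5:-14
cycle 16: - // r0:72,r1:13,r2:16,r3:Add1,r4:Mul2,r5:-14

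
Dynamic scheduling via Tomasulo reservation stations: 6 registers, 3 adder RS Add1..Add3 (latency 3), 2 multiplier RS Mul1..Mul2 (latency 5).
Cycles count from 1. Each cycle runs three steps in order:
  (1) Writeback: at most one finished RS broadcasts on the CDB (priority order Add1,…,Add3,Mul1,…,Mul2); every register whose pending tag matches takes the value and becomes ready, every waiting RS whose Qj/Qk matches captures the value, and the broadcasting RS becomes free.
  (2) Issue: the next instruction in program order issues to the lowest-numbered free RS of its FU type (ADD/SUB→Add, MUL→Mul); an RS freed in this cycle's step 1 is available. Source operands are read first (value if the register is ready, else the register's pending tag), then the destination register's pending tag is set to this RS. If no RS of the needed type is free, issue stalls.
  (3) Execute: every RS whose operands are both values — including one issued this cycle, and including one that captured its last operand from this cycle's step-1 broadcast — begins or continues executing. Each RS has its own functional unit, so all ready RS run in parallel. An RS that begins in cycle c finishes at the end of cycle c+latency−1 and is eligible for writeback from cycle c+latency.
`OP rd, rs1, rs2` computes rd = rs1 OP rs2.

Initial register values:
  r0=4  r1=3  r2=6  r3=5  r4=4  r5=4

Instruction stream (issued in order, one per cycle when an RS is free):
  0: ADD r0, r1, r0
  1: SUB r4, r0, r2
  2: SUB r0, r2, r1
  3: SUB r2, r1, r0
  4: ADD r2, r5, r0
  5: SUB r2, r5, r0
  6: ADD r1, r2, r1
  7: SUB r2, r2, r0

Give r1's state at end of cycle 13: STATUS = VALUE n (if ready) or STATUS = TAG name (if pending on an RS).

STATUS = VALUE 4

c1: issue ADD r0<-Add1 | r0:Add1,r1:3,r2:6,r3:5,r4:4,r5:4
c2: issue SUB r4<-Add2 | r0:Add1,r1:3,r2:6,r3:5,r4:Add2,r5:4
c3: issue SUB r0<-Add3 | r0:Add3,r1:3,r2:6,r3:5,r4:Add2,r5:4
c4: CDB Add1=7; issue SUB r2<-Add1 | r0:Add3,r1:3,r2:Add1,r3:5,r4:Add2,r5:4
c5: stall | r0:Add3,r1:3,r2:Add1,r3:5,r4:Add2,r5:4
c6: CDB Add3=3; issue ADD r2<-Add3 | r0:3,r1:3,r2:Add3,r3:5,r4:Add2,r5:4
c7: CDB Add2=1; issue SUB r2<-Add2 | r0:3,r1:3,r2:Add2,r3:5,r4:1,r5:4
c8: stall | r0:3,r1:3,r2:Add2,r3:5,r4:1,r5:4
c9: CDB Add1=0; issue ADD r1<-Add1 | r0:3,r1:Add1,r2:Add2,r3:5,r4:1,r5:4
c10: CDB Add2=1; issue SUB r2<-Add2 | r0:3,r1:Add1,r2:Add2,r3:5,r4:1,r5:4
c11: CDB Add3=7 | r0:3,r1:Add1,r2:Add2,r3:5,r4:1,r5:4
c12: - | r0:3,r1:Add1,r2:Add2,r3:5,r4:1,r5:4
c13: CDB Add1=4 | r0:3,r1:4,r2:Add2,r3:5,r4:1,r5:4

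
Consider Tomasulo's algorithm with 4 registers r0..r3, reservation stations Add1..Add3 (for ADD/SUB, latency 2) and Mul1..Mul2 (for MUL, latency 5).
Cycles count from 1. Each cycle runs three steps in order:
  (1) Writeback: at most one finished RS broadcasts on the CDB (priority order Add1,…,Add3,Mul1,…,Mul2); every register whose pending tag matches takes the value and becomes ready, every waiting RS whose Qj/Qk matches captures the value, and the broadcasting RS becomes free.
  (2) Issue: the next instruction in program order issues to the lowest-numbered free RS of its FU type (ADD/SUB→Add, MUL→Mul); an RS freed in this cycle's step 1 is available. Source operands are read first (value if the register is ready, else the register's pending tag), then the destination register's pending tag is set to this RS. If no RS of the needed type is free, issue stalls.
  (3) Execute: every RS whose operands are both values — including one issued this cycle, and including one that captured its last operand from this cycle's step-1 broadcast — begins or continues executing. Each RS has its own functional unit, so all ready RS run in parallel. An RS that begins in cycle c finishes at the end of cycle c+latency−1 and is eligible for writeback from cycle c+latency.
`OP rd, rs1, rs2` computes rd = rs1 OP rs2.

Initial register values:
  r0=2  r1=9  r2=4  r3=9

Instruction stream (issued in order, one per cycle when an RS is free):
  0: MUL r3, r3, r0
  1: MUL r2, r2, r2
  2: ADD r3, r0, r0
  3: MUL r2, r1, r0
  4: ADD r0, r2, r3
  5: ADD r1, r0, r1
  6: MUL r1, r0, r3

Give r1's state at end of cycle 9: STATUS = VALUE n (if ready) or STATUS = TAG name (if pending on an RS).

STATUS = TAG Mul2

cycle 1: issue MUL r3<-Mul1 // r0:2,r1:9,r2:4,r3:Mul1
cycle 2: issue MUL r2<-Mul2 // r0:2,r1:9,r2:Mul2,r3:Mul1
cycle 3: issue ADD r3<-Add1 // r0:2,r1:9,r2:Mul2,r3:Add1
cycle 4: stall // r0:2,r1:9,r2:Mul2,r3:Add1
cycle 5: CDB Add1=4; stall // r0:2,r1:9,r2:Mul2,r3:4
cycle 6: CDB Mul1=18; issue MUL r2<-Mul1 // r0:2,r1:9,r2:Mul1,r3:4
cycle 7: CDB Mul2=16; issue ADD r0<-Add1 // r0:Add1,r1:9,r2:Mul1,r3:4
cycle 8: issue ADD r1<-Add2 // r0:Add1,r1:Add2,r2:Mul1,r3:4
cycle 9: issue MUL r1<-Mul2 // r0:Add1,r1:Mul2,r2:Mul1,r3:4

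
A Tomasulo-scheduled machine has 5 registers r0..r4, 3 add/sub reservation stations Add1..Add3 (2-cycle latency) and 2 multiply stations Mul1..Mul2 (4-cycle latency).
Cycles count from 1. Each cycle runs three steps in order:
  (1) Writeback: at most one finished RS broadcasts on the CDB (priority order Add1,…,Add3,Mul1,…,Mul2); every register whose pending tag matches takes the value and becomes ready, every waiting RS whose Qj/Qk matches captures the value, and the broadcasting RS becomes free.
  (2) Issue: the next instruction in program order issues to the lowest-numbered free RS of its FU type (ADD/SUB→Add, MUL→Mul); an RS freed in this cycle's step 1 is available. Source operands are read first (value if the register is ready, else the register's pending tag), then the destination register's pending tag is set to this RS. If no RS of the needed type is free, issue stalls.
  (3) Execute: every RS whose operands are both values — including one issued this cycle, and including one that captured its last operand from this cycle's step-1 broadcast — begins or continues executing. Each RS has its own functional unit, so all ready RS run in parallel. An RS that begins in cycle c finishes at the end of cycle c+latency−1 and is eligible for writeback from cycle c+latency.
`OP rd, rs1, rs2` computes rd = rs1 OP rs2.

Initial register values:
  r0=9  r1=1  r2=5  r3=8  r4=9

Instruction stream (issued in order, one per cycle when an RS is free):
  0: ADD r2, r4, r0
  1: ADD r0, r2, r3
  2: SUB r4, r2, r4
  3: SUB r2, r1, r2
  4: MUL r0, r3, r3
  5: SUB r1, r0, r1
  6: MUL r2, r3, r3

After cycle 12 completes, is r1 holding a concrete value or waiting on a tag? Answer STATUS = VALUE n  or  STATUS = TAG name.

STATUS = VALUE 63

  c1: issue ADD r2<-Add1  regs: r0:9,r1:1,r2:Add1,r3:8,r4:9
  c2: issue ADD r0<-Add2  regs: r0:Add2,r1:1,r2:Add1,r3:8,r4:9
  c3: CDB Add1=18; issue SUB r4<-Add1  regs: r0:Add2,r1:1,r2:18,r3:8,r4:Add1
  c4: issue SUB r2<-Add3  regs: r0:Add2,r1:1,r2:Add3,r3:8,r4:Add1
  c5: CDB Add1=9; issue MUL r0<-Mul1  regs: r0:Mul1,r1:1,r2:Add3,r3:8,r4:9
  c6: CDB Add2=26; issue SUB r1<-Add1  regs: r0:Mul1,r1:Add1,r2:Add3,r3:8,r4:9
  c7: CDB Add3=-17; issue MUL r2<-Mul2  regs: r0:Mul1,r1:Add1,r2:Mul2,r3:8,r4:9
  c8: -  regs: r0:Mul1,r1:Add1,r2:Mul2,r3:8,r4:9
  c9: CDB Mul1=64  regs: r0:64,r1:Add1,r2:Mul2,r3:8,r4:9
  c10: -  regs: r0:64,r1:Add1,r2:Mul2,r3:8,r4:9
  c11: CDB Add1=63  regs: r0:64,r1:63,r2:Mul2,r3:8,r4:9
  c12: CDB Mul2=64  regs: r0:64,r1:63,r2:64,r3:8,r4:9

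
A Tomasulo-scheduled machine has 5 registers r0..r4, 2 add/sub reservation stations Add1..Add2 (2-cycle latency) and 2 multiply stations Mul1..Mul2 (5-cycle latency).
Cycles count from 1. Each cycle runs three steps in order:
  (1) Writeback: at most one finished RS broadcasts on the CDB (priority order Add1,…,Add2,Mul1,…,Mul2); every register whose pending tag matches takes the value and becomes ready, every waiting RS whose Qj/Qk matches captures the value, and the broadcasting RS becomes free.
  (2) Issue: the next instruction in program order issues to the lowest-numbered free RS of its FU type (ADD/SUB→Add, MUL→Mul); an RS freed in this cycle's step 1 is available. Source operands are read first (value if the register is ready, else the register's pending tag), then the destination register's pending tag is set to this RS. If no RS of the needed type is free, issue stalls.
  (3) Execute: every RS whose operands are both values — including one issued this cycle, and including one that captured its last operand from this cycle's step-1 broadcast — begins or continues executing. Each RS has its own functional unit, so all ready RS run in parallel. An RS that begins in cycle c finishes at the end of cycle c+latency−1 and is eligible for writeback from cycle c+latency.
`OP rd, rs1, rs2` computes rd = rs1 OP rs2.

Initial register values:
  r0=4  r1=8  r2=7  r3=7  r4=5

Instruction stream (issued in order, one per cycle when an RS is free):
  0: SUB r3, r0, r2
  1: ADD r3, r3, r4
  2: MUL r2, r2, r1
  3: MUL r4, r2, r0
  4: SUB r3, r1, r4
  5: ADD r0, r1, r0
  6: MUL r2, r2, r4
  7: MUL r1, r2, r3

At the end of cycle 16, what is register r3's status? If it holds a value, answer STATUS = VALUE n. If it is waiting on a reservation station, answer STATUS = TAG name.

cycle 1: issue SUB r3<-Add1 // r0:4,r1:8,r2:7,r3:Add1,r4:5
cycle 2: issue ADD r3<-Add2 // r0:4,r1:8,r2:7,r3:Add2,r4:5
cycle 3: CDB Add1=-3; issue MUL r2<-Mul1 // r0:4,r1:8,r2:Mul1,r3:Add2,r4:5
cycle 4: issue MUL r4<-Mul2 // r0:4,r1:8,r2:Mul1,r3:Add2,r4:Mul2
cycle 5: CDB Add2=2; issue SUB r3<-Add1 // r0:4,r1:8,r2:Mul1,r3:Add1,r4:Mul2
cycle 6: issue ADD r0<-Add2 // r0:Add2,r1:8,r2:Mul1,r3:Add1,r4:Mul2
cycle 7: stall // r0:Add2,r1:8,r2:Mul1,r3:Add1,r4:Mul2
cycle 8: CDB Add2=12; stall // r0:12,r1:8,r2:Mul1,r3:Add1,r4:Mul2
cycle 9: CDB Mul1=56; issue MUL r2<-Mul1 // r0:12,r1:8,r2:Mul1,r3:Add1,r4:Mul2
cycle 10: stall // r0:12,r1:8,r2:Mul1,r3:Add1,r4:Mul2
cycle 11: stall // r0:12,r1:8,r2:Mul1,r3:Add1,r4:Mul2
cycle 12: stall // r0:12,r1:8,r2:Mul1,r3:Add1,r4:Mul2
cycle 13: stall // r0:12,r1:8,r2:Mul1,r3:Add1,r4:Mul2
cycle 14: CDB Mul2=224; issue MUL r1<-Mul2 // r0:12,r1:Mul2,r2:Mul1,r3:Add1,r4:224
cycle 15: - // r0:12,r1:Mul2,r2:Mul1,r3:Add1,r4:224
cycle 16: CDB Add1=-216 // r0:12,r1:Mul2,r2:Mul1,r3:-216,r4:224

STATUS = VALUE -216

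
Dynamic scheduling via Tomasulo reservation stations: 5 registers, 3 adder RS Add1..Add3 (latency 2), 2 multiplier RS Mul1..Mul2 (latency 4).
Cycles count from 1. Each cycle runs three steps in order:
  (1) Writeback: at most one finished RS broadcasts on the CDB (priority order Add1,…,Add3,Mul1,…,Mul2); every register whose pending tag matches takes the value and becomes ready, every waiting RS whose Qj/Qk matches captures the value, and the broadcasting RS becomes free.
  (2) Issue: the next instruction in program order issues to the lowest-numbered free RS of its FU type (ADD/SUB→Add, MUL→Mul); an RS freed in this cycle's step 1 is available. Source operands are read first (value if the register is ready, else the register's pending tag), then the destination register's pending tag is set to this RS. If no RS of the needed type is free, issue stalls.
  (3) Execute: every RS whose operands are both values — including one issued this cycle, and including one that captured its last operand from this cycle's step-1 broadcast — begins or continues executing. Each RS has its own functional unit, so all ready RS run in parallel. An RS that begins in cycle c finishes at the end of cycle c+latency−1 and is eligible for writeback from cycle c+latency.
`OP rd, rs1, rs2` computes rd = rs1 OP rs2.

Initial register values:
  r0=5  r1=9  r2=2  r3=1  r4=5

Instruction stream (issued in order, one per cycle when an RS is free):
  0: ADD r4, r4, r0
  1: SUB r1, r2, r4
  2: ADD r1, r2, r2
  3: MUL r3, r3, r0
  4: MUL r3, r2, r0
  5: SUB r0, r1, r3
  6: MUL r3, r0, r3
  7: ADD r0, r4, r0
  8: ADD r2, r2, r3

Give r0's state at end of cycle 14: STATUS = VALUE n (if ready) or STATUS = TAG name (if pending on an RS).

cycle 1: issue ADD r4<-Add1 // r0:5,r1:9,r2:2,r3:1,r4:Add1
cycle 2: issue SUB r1<-Add2 // r0:5,r1:Add2,r2:2,r3:1,r4:Add1
cycle 3: CDB Add1=10; issue ADD r1<-Add1 // r0:5,r1:Add1,r2:2,r3:1,r4:10
cycle 4: issue MUL r3<-Mul1 // r0:5,r1:Add1,r2:2,r3:Mul1,r4:10
cycle 5: CDB Add1=4; issue MUL r3<-Mul2 // r0:5,r1:4,r2:2,r3:Mul2,r4:10
cycle 6: CDB Add2=-8; issue SUB r0<-Add1 // r0:Add1,r1:4,r2:2,r3:Mul2,r4:10
cycle 7: stall // r0:Add1,r1:4,r2:2,r3:Mul2,r4:10
cycle 8: CDB Mul1=5; issue MUL r3<-Mul1 // r0:Add1,r1:4,r2:2,r3:Mul1,r4:10
cycle 9: CDB Mul2=10; issue ADD r0<-Add2 // r0:Add2,r1:4,r2:2,r3:Mul1,r4:10
cycle 10: issue ADD r2<-Add3 // r0:Add2,r1:4,r2:Add3,r3:Mul1,r4:10
cycle 11: CDB Add1=-6 // r0:Add2,r1:4,r2:Add3,r3:Mul1,r4:10
cycle 12: - // r0:Add2,r1:4,r2:Add3,r3:Mul1,r4:10
cycle 13: CDB Add2=4 // r0:4,r1:4,r2:Add3,r3:Mul1,r4:10
cycle 14: - // r0:4,r1:4,r2:Add3,r3:Mul1,r4:10

STATUS = VALUE 4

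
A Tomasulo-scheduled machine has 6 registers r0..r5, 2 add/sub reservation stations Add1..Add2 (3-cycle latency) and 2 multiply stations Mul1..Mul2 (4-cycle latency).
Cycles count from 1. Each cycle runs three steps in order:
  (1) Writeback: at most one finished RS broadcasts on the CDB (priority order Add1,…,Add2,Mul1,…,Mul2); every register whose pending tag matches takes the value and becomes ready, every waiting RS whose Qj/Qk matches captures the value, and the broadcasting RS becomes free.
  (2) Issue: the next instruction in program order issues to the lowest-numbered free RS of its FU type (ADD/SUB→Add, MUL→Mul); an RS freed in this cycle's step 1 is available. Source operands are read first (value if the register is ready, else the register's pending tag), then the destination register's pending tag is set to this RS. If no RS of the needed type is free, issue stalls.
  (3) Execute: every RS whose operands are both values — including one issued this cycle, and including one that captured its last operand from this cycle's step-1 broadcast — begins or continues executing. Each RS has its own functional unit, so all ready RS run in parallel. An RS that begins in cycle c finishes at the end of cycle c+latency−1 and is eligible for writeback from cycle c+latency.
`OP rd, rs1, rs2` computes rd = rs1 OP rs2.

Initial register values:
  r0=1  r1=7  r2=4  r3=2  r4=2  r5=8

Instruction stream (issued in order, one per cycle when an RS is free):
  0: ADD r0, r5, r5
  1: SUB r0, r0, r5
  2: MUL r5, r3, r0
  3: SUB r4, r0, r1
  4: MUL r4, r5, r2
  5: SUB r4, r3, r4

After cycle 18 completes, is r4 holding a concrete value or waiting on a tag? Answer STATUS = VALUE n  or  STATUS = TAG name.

STATUS = VALUE -62

c1: issue ADD r0<-Add1 | r0:Add1,r1:7,r2:4,r3:2,r4:2,r5:8
c2: issue SUB r0<-Add2 | r0:Add2,r1:7,r2:4,r3:2,r4:2,r5:8
c3: issue MUL r5<-Mul1 | r0:Add2,r1:7,r2:4,r3:2,r4:2,r5:Mul1
c4: CDB Add1=16; issue SUB r4<-Add1 | r0:Add2,r1:7,r2:4,r3:2,r4:Add1,r5:Mul1
c5: issue MUL r4<-Mul2 | r0:Add2,r1:7,r2:4,r3:2,r4:Mul2,r5:Mul1
c6: stall | r0:Add2,r1:7,r2:4,r3:2,r4:Mul2,r5:Mul1
c7: CDB Add2=8; issue SUB r4<-Add2 | r0:8,r1:7,r2:4,r3:2,r4:Add2,r5:Mul1
c8: - | r0:8,r1:7,r2:4,r3:2,r4:Add2,r5:Mul1
c9: - | r0:8,r1:7,r2:4,r3:2,r4:Add2,r5:Mul1
c10: CDB Add1=1 | r0:8,r1:7,r2:4,r3:2,r4:Add2,r5:Mul1
c11: CDB Mul1=16 | r0:8,r1:7,r2:4,r3:2,r4:Add2,r5:16
c12: - | r0:8,r1:7,r2:4,r3:2,r4:Add2,r5:16
c13: - | r0:8,r1:7,r2:4,r3:2,r4:Add2,r5:16
c14: - | r0:8,r1:7,r2:4,r3:2,r4:Add2,r5:16
c15: CDB Mul2=64 | r0:8,r1:7,r2:4,r3:2,r4:Add2,r5:16
c16: - | r0:8,r1:7,r2:4,r3:2,r4:Add2,r5:16
c17: - | r0:8,r1:7,r2:4,r3:2,r4:Add2,r5:16
c18: CDB Add2=-62 | r0:8,r1:7,r2:4,r3:2,r4:-62,r5:16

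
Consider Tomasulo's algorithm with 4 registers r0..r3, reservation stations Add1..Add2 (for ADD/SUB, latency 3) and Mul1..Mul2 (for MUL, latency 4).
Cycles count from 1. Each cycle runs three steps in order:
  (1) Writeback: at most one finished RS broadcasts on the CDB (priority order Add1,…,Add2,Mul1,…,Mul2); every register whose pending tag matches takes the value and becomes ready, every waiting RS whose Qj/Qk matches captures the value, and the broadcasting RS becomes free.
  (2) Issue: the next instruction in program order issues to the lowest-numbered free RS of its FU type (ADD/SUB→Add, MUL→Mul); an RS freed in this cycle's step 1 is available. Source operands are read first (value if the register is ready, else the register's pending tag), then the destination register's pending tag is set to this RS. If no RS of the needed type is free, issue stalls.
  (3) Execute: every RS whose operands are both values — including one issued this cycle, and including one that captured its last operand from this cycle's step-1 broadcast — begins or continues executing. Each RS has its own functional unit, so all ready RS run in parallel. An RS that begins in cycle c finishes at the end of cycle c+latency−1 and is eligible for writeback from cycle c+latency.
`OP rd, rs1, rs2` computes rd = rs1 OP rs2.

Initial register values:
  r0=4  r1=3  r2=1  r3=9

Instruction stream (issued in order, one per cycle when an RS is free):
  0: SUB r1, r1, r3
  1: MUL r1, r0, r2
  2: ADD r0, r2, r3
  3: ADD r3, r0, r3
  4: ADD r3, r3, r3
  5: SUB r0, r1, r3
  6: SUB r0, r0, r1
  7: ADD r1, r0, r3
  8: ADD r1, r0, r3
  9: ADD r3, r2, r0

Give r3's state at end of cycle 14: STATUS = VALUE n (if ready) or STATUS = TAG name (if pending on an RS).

STATUS = VALUE 38

  c1: issue SUB r1<-Add1  regs: r0:4,r1:Add1,r2:1,r3:9
  c2: issue MUL r1<-Mul1  regs: r0:4,r1:Mul1,r2:1,r3:9
  c3: issue ADD r0<-Add2  regs: r0:Add2,r1:Mul1,r2:1,r3:9
  c4: CDB Add1=-6; issue ADD r3<-Add1  regs: r0:Add2,r1:Mul1,r2:1,r3:Add1
  c5: stall  regs: r0:Add2,r1:Mul1,r2:1,r3:Add1
  c6: CDB Add2=10; issue ADD r3<-Add2  regs: r0:10,r1:Mul1,r2:1,r3:Add2
  c7: CDB Mul1=4; stall  regs: r0:10,r1:4,r2:1,r3:Add2
  c8: stall  regs: r0:10,r1:4,r2:1,r3:Add2
  c9: CDB Add1=19; issue SUB r0<-Add1  regs: r0:Add1,r1:4,r2:1,r3:Add2
  c10: stall  regs: r0:Add1,r1:4,r2:1,r3:Add2
  c11: stall  regs: r0:Add1,r1:4,r2:1,r3:Add2
  c12: CDB Add2=38; issue SUB r0<-Add2  regs: r0:Add2,r1:4,r2:1,r3:38
  c13: stall  regs: r0:Add2,r1:4,r2:1,r3:38
  c14: stall  regs: r0:Add2,r1:4,r2:1,r3:38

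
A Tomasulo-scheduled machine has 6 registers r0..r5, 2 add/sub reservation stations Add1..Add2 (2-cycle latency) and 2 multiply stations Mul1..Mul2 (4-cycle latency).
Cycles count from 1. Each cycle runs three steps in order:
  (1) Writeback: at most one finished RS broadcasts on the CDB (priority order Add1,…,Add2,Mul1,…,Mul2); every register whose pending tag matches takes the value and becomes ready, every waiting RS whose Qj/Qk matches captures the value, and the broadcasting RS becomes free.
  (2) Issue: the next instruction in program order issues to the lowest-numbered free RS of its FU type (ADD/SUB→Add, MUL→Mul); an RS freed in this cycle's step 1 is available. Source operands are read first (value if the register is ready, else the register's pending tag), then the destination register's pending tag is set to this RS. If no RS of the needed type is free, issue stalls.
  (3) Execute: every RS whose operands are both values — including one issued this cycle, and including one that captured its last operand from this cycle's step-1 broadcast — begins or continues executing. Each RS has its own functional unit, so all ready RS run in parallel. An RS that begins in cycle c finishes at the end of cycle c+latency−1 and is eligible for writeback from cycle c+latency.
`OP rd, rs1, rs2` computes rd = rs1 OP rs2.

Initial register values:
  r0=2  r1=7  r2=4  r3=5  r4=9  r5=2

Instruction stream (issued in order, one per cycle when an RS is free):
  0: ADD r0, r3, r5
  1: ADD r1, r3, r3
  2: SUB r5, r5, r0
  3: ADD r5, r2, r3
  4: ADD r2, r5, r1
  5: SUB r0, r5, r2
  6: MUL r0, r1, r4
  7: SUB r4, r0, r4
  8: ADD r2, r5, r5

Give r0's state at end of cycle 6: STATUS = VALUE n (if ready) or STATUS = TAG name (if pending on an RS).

c1: issue ADD r0<-Add1 | r0:Add1,r1:7,r2:4,r3:5,r4:9,r5:2
c2: issue ADD r1<-Add2 | r0:Add1,r1:Add2,r2:4,r3:5,r4:9,r5:2
c3: CDB Add1=7; issue SUB r5<-Add1 | r0:7,r1:Add2,r2:4,r3:5,r4:9,r5:Add1
c4: CDB Add2=10; issue ADD r5<-Add2 | r0:7,r1:10,r2:4,r3:5,r4:9,r5:Add2
c5: CDB Add1=-5; issue ADD r2<-Add1 | r0:7,r1:10,r2:Add1,r3:5,r4:9,r5:Add2
c6: CDB Add2=9; issue SUB r0<-Add2 | r0:Add2,r1:10,r2:Add1,r3:5,r4:9,r5:9

STATUS = TAG Add2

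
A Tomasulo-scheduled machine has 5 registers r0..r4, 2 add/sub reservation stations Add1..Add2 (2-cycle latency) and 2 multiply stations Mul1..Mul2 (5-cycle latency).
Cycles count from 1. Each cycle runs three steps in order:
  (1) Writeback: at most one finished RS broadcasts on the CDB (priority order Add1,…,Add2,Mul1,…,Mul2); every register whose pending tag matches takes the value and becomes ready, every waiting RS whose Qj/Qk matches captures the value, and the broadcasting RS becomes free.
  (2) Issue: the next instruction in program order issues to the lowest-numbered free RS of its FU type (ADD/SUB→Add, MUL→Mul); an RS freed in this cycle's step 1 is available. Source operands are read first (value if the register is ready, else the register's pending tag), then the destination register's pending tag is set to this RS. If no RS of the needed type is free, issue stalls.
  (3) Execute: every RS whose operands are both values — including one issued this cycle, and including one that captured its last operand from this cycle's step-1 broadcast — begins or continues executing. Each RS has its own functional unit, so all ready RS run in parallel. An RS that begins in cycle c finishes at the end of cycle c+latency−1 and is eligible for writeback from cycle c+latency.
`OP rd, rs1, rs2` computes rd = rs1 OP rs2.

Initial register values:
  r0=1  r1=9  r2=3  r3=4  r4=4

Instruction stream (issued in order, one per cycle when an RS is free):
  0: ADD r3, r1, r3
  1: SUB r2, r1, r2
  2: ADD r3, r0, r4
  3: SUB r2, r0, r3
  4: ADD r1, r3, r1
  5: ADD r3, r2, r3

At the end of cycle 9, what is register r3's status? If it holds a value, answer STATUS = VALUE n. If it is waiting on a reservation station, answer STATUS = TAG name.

cycle 1: issue ADD r3<-Add1 // r0:1,r1:9,r2:3,r3:Add1,r4:4
cycle 2: issue SUB r2<-Add2 // r0:1,r1:9,r2:Add2,r3:Add1,r4:4
cycle 3: CDB Add1=13; issue ADD r3<-Add1 // r0:1,r1:9,r2:Add2,r3:Add1,r4:4
cycle 4: CDB Add2=6; issue SUB r2<-Add2 // r0:1,r1:9,r2:Add2,r3:Add1,r4:4
cycle 5: CDB Add1=5; issue ADD r1<-Add1 // r0:1,r1:Add1,r2:Add2,r3:5,r4:4
cycle 6: stall // r0:1,r1:Add1,r2:Add2,r3:5,r4:4
cycle 7: CDB Add1=14; issue ADD r3<-Add1 // r0:1,r1:14,r2:Add2,r3:Add1,r4:4
cycle 8: CDB Add2=-4 // r0:1,r1:14,r2:-4,r3:Add1,r4:4
cycle 9: - // r0:1,r1:14,r2:-4,r3:Add1,r4:4

STATUS = TAG Add1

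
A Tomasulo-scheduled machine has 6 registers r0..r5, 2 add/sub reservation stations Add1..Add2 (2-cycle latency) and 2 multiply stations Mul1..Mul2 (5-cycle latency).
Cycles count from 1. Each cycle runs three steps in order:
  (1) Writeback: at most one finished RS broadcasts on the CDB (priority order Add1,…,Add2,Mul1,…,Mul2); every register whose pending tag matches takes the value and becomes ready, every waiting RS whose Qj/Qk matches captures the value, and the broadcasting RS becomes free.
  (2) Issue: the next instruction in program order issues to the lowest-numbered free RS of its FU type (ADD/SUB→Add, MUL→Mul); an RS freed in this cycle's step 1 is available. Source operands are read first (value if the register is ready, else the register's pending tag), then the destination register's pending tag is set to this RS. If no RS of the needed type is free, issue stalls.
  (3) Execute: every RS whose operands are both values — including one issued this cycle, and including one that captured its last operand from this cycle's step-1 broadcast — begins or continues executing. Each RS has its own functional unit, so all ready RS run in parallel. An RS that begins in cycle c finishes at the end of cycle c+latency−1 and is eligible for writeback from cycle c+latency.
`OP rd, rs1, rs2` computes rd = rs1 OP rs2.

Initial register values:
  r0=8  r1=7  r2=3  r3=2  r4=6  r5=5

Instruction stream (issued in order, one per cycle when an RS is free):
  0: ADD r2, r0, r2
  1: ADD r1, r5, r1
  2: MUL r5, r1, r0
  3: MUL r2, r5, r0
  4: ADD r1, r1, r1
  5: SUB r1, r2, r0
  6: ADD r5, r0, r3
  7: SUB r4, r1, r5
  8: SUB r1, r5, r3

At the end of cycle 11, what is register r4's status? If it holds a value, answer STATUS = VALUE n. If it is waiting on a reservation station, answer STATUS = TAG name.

c1: issue ADD r2<-Add1 | r0:8,r1:7,r2:Add1,r3:2,r4:6,r5:5
c2: issue ADD r1<-Add2 | r0:8,r1:Add2,r2:Add1,r3:2,r4:6,r5:5
c3: CDB Add1=11; issue MUL r5<-Mul1 | r0:8,r1:Add2,r2:11,r3:2,r4:6,r5:Mul1
c4: CDB Add2=12; issue MUL r2<-Mul2 | r0:8,r1:12,r2:Mul2,r3:2,r4:6,r5:Mul1
c5: issue ADD r1<-Add1 | r0:8,r1:Add1,r2:Mul2,r3:2,r4:6,r5:Mul1
c6: issue SUB r1<-Add2 | r0:8,r1:Add2,r2:Mul2,r3:2,r4:6,r5:Mul1
c7: CDB Add1=24; issue ADD r5<-Add1 | r0:8,r1:Add2,r2:Mul2,r3:2,r4:6,r5:Add1
c8: stall | r0:8,r1:Add2,r2:Mul2,r3:2,r4:6,r5:Add1
c9: CDB Add1=10; issue SUB r4<-Add1 | r0:8,r1:Add2,r2:Mul2,r3:2,r4:Add1,r5:10
c10: CDB Mul1=96; stall | r0:8,r1:Add2,r2:Mul2,r3:2,r4:Add1,r5:10
c11: stall | r0:8,r1:Add2,r2:Mul2,r3:2,r4:Add1,r5:10

STATUS = TAG Add1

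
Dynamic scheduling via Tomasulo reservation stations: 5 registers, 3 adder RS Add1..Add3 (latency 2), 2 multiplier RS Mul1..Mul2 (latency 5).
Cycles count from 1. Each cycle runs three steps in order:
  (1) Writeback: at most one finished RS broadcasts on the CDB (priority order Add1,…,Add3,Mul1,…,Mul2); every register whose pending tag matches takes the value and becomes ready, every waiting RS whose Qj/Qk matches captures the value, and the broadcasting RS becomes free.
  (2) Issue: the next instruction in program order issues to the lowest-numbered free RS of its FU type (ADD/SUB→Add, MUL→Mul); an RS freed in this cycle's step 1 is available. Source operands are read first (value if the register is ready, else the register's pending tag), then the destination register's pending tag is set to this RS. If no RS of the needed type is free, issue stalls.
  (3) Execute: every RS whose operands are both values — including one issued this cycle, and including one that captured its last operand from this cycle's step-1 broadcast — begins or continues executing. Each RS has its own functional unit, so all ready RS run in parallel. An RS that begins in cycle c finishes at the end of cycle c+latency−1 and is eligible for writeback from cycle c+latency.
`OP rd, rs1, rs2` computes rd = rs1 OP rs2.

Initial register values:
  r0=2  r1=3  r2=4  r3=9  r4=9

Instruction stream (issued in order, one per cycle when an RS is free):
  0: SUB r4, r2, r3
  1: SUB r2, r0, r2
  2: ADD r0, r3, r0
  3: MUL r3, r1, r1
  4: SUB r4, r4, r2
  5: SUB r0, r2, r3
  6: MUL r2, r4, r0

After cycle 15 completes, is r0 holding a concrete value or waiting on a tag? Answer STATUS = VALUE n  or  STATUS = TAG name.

c1: issue SUB r4<-Add1 | r0:2,r1:3,r2:4,r3:9,r4:Add1
c2: issue SUB r2<-Add2 | r0:2,r1:3,r2:Add2,r3:9,r4:Add1
c3: CDB Add1=-5; issue ADD r0<-Add1 | r0:Add1,r1:3,r2:Add2,r3:9,r4:-5
c4: CDB Add2=-2; issue MUL r3<-Mul1 | r0:Add1,r1:3,r2:-2,r3:Mul1,r4:-5
c5: CDB Add1=11; issue SUB r4<-Add1 | r0:11,r1:3,r2:-2,r3:Mul1,r4:Add1
c6: issue SUB r0<-Add2 | r0:Add2,r1:3,r2:-2,r3:Mul1,r4:Add1
c7: CDB Add1=-3; issue MUL r2<-Mul2 | r0:Add2,r1:3,r2:Mul2,r3:Mul1,r4:-3
c8: - | r0:Add2,r1:3,r2:Mul2,r3:Mul1,r4:-3
c9: CDB Mul1=9 | r0:Add2,r1:3,r2:Mul2,r3:9,r4:-3
c10: - | r0:Add2,r1:3,r2:Mul2,r3:9,r4:-3
c11: CDB Add2=-11 | r0:-11,r1:3,r2:Mul2,r3:9,r4:-3
c12: - | r0:-11,r1:3,r2:Mul2,r3:9,r4:-3
c13: - | r0:-11,r1:3,r2:Mul2,r3:9,r4:-3
c14: - | r0:-11,r1:3,r2:Mul2,r3:9,r4:-3
c15: - | r0:-11,r1:3,r2:Mul2,r3:9,r4:-3

STATUS = VALUE -11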